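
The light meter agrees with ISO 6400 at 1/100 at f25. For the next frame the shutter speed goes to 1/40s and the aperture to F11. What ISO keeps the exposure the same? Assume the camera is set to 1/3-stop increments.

ISO 500

Shutter speed: 1/100 → 1/80 → 1/60 → 1/50 → 1/40 — 1 1/3 stops longer (brighter).
Aperture: f/25 → f/22 → f/20 → f/18 → f/16 → f/14 → f/13 → f/11 — 2 1/3 stops larger aperture (brighter).
Net change so far: 3 2/3 stops brighter. Offset with the ISO: 6400 → 5000 → 4000 → 3200 → 2500 → 2000 → 1600 → 1250 → 1000 → 800 → 640 → 500.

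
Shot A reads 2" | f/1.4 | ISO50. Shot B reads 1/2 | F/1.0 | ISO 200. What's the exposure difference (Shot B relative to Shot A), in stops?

Aperture: f/1.4 → f/1.0 — 1 stop larger aperture (brighter).
Shutter speed: 2 → 1 → 1/2 — 2 stops shorter (darker).
ISO: 50 → 100 → 200 — 2 stops higher (brighter).
Net: +1 −2 +2 = +1 stop.

1 stop brighter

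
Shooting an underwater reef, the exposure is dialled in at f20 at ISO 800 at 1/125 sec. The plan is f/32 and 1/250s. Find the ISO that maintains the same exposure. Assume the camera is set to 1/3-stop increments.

Aperture: f/20 → f/22 → f/25 → f/29 → f/32 — 1 1/3 stops stopped down (darker).
Shutter speed: 1/125 → 1/160 → 1/200 → 1/250 — 1 stop shorter (darker).
Net change so far: 2 1/3 stops darker. Offset with the ISO: 800 → 1000 → 1250 → 1600 → 2000 → 2500 → 3200 → 4000.

ISO 4000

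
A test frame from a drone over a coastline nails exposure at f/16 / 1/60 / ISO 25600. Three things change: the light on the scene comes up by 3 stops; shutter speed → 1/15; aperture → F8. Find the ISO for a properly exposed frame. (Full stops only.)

Scene light: 3 stops brighter.
Shutter speed: 1/60 → 1/30 → 1/15 — 2 stops longer (brighter).
Aperture: f/16 → f/11 → f/8 — 2 stops larger aperture (brighter).
Net so far: 7 stops brighter. ISO: 25600 → 12800 → 6400 → 3200 → 1600 → 800 → 400 → 200.

ISO 200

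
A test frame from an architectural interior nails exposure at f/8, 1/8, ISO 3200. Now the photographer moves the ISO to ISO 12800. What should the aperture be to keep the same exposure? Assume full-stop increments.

f/16

ISO: 3200 → 6400 → 12800 — 2 stops higher (brighter).
Need 2 stops darker from the aperture: f/8 → f/11 → f/16.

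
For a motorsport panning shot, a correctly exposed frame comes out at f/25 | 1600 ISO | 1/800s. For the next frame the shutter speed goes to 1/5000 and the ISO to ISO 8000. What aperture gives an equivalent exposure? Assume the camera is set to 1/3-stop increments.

Shutter speed: 1/800 → 1/1000 → 1/1250 → 1/1600 → 1/2000 → 1/2500 → 1/3200 → 1/4000 → 1/5000 — 2 2/3 stops shorter (darker).
ISO: 1600 → 2000 → 2500 → 3200 → 4000 → 5000 → 6400 → 8000 — 2 1/3 stops raised (brighter).
Net change so far: 1/3 stop darker. Offset with the aperture: f/25 → f/22.

f/22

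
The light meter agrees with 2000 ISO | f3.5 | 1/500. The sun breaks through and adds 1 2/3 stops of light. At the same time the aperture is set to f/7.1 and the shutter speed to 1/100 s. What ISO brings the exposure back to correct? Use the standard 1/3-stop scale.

Scene light: 1 2/3 stops brighter.
Aperture: f/3.5 → f/4 → f/4.5 → f/5 → f/5.6 → f/6.3 → f/7.1 — 2 stops narrower (darker).
Shutter speed: 1/500 → 1/400 → 1/320 → 1/250 → 1/200 → 1/160 → 1/125 → 1/100 — 2 1/3 stops slower (brighter).
Net so far: 2 stops brighter. ISO: 2000 → 1600 → 1250 → 1000 → 800 → 640 → 500.

ISO 500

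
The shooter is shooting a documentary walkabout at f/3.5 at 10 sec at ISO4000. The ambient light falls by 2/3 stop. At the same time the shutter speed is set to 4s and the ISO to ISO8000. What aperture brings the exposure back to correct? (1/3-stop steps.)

Scene light: 2/3 stop darker.
Shutter speed: 10 → 8 → 6 → 5 → 4 — 1 1/3 stops faster (darker).
ISO: 4000 → 5000 → 6400 → 8000 — 1 stop raised (brighter).
Net so far: 1 stop darker. Aperture: f/3.5 → f/3.2 → f/2.8 → f/2.5.

f/2.5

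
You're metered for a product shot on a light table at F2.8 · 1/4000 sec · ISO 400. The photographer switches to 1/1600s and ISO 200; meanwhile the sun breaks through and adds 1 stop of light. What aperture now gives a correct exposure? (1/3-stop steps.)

Scene light: 1 stop brighter.
Shutter speed: 1/4000 → 1/3200 → 1/2500 → 1/2000 → 1/1600 — 1 1/3 stops slower (brighter).
ISO: 400 → 320 → 250 → 200 — 1 stop dropped (darker).
Net so far: 1 1/3 stops brighter. Aperture: f/2.8 → f/3.2 → f/3.5 → f/4 → f/4.5.

f/4.5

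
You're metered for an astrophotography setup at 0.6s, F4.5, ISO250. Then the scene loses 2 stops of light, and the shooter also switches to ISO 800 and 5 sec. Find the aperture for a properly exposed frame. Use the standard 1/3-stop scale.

f/11

Scene light: 2 stops darker.
ISO: 250 → 320 → 400 → 500 → 640 → 800 — 1 2/3 stops raised (brighter).
Shutter speed: 0.6 → 0.8 → 1 → 1.3 → 1.6 → 2 → 2.5 → 3.2 → 4 → 5 — 3 stops longer (brighter).
Net so far: 2 2/3 stops brighter. Aperture: f/4.5 → f/5 → f/5.6 → f/6.3 → f/7.1 → f/8 → f/9 → f/10 → f/11.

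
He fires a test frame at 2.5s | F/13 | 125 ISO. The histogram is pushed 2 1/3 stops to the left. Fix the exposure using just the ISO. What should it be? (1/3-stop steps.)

ISO 640

Underexposed by 2 1/3 stops → need 2 1/3 stops brighter.
ISO: 125 → 160 → 200 → 250 → 320 → 400 → 500 → 640.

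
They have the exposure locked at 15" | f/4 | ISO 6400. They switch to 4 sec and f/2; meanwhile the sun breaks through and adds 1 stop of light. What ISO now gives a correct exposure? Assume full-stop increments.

ISO 3200

Scene light: 1 stop brighter.
Shutter speed: 15 → 8 → 4 — 2 stops faster (darker).
Aperture: f/4 → f/2.8 → f/2 — 2 stops larger aperture (brighter).
Net so far: 1 stop brighter. ISO: 6400 → 3200.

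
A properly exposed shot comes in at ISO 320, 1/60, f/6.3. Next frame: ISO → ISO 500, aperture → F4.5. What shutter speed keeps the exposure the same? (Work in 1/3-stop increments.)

1/200s

ISO: 320 → 400 → 500 — 2/3 stop higher (brighter).
Aperture: f/6.3 → f/5.6 → f/5 → f/4.5 — 1 stop opened up (brighter).
Net change so far: 1 2/3 stops brighter. Offset with the shutter speed: 1/60 → 1/80 → 1/100 → 1/125 → 1/160 → 1/200.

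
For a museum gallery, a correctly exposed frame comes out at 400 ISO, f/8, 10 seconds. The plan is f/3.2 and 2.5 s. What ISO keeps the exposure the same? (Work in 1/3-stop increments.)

ISO 250

Aperture: f/8 → f/7.1 → f/6.3 → f/5.6 → f/5 → f/4.5 → f/4 → f/3.5 → f/3.2 — 2 2/3 stops larger aperture (brighter).
Shutter speed: 10 → 8 → 6 → 5 → 4 → 3.2 → 2.5 — 2 stops faster (darker).
Net change so far: 2/3 stop brighter. Offset with the ISO: 400 → 320 → 250.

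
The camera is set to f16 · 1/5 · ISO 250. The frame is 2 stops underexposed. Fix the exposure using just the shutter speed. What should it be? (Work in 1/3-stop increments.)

0.8 s

Underexposed by 2 stops → need 2 stops brighter.
Shutter speed: 1/5 → 1/4 → 0.3 → 0.4 → 0.5 → 0.6 → 0.8.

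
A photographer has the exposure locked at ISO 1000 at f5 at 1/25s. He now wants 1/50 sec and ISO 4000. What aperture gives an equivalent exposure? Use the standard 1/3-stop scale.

Shutter speed: 1/25 → 1/30 → 1/40 → 1/50 — 1 stop shorter (darker).
ISO: 1000 → 1250 → 1600 → 2000 → 2500 → 3200 → 4000 — 2 stops raised (brighter).
Net change so far: 1 stop brighter. Offset with the aperture: f/5 → f/5.6 → f/6.3 → f/7.1.

f/7.1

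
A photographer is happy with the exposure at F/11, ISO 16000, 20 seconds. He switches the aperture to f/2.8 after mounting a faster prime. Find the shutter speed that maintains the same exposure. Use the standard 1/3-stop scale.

Aperture: f/11 → f/10 → f/9 → f/8 → f/7.1 → f/6.3 → f/5.6 → f/5 → f/4.5 → f/4 → f/3.5 → f/3.2 → f/2.8 — 4 stops wider (brighter).
Need 4 stops darker from the shutter speed: 20 → 15 → 13 → 10 → 8 → 6 → 5 → 4 → 3.2 → 2.5 → 2 → 1.6 → 1.3.

1.3 s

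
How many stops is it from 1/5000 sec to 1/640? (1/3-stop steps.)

1/5000 → 1/4000 → 1/3200 → 1/2500 → 1/2000 → 1/1600 → 1/1250 → 1/1000 → 1/800 → 1/640 — count the steps: 9 third-stops = 3 stops.

3 stops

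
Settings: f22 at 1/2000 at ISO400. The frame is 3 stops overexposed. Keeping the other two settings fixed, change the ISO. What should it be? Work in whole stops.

ISO 50

Overexposed by 3 stops → need 3 stops darker.
ISO: 400 → 200 → 100 → 50.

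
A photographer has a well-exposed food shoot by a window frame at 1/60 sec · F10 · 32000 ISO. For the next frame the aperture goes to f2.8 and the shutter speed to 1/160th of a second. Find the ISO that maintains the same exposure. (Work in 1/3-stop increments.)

Aperture: f/10 → f/9 → f/8 → f/7.1 → f/6.3 → f/5.6 → f/5 → f/4.5 → f/4 → f/3.5 → f/3.2 → f/2.8 — 3 2/3 stops wider (brighter).
Shutter speed: 1/60 → 1/80 → 1/100 → 1/125 → 1/160 — 1 1/3 stops faster (darker).
Net change so far: 2 1/3 stops brighter. Offset with the ISO: 32000 → 25600 → 20000 → 16000 → 12800 → 10000 → 8000 → 6400.

ISO 6400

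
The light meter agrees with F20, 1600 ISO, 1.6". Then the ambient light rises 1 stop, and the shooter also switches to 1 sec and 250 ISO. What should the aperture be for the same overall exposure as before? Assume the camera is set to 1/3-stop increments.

f/9

Scene light: 1 stop brighter.
Shutter speed: 1.6 → 1.3 → 1 — 2/3 stop faster (darker).
ISO: 1600 → 1250 → 1000 → 800 → 640 → 500 → 400 → 320 → 250 — 2 2/3 stops dropped (darker).
Net so far: 2 1/3 stops darker. Aperture: f/20 → f/18 → f/16 → f/14 → f/13 → f/11 → f/10 → f/9.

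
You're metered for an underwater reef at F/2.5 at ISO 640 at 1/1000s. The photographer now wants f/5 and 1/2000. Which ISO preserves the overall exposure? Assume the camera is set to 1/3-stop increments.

ISO 5000

Aperture: f/2.5 → f/2.8 → f/3.2 → f/3.5 → f/4 → f/4.5 → f/5 — 2 stops narrower (darker).
Shutter speed: 1/1000 → 1/1250 → 1/1600 → 1/2000 — 1 stop shorter (darker).
Net change so far: 3 stops darker. Offset with the ISO: 640 → 800 → 1000 → 1250 → 1600 → 2000 → 2500 → 3200 → 4000 → 5000.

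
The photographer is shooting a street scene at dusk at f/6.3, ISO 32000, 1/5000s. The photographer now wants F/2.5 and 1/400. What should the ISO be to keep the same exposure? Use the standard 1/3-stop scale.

Aperture: f/6.3 → f/5.6 → f/5 → f/4.5 → f/4 → f/3.5 → f/3.2 → f/2.8 → f/2.5 — 2 2/3 stops larger aperture (brighter).
Shutter speed: 1/5000 → 1/4000 → 1/3200 → 1/2500 → 1/2000 → 1/1600 → 1/1250 → 1/1000 → 1/800 → 1/640 → 1/500 → 1/400 — 3 2/3 stops slower (brighter).
Net change so far: 6 1/3 stops brighter. Offset with the ISO: 32000 → 25600 → 20000 → 16000 → 12800 → 10000 → 8000 → 6400 → 5000 → 4000 → 3200 → 2500 → 2000 → 1600 → 1250 → 1000 → 800 → 640 → 500 → 400.

ISO 400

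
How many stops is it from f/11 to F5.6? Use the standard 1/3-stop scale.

f/11 → f/10 → f/9 → f/8 → f/7.1 → f/6.3 → f/5.6 — count the steps: 6 third-stops = 2 stops.

2 stops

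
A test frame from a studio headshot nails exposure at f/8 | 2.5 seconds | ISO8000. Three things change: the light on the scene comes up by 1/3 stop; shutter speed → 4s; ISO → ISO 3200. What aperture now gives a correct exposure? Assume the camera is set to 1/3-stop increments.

Scene light: 1/3 stop brighter.
Shutter speed: 2.5 → 3.2 → 4 — 2/3 stop slower (brighter).
ISO: 8000 → 6400 → 5000 → 4000 → 3200 — 1 1/3 stops dropped (darker).
Net so far: 1/3 stop darker. Aperture: f/8 → f/7.1.

f/7.1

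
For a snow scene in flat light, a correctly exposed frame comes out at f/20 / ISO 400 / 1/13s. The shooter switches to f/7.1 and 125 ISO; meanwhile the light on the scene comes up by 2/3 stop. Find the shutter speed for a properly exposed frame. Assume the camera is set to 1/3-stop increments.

1/50s

Scene light: 2/3 stop brighter.
Aperture: f/20 → f/18 → f/16 → f/14 → f/13 → f/11 → f/10 → f/9 → f/8 → f/7.1 — 3 stops opened up (brighter).
ISO: 400 → 320 → 250 → 200 → 160 → 125 — 1 2/3 stops lower (darker).
Net so far: 2 stops brighter. Shutter speed: 1/13 → 1/15 → 1/20 → 1/25 → 1/30 → 1/40 → 1/50.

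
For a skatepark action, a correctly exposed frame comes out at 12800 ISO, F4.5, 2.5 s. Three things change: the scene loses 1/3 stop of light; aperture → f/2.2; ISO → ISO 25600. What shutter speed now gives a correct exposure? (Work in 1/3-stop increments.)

Scene light: 1/3 stop darker.
Aperture: f/4.5 → f/4 → f/3.5 → f/3.2 → f/2.8 → f/2.5 → f/2.2 — 2 stops wider (brighter).
ISO: 12800 → 16000 → 20000 → 25600 — 1 stop higher (brighter).
Net so far: 2 2/3 stops brighter. Shutter speed: 2.5 → 2 → 1.6 → 1.3 → 1 → 0.8 → 0.6 → 0.5 → 0.4.

0.4 s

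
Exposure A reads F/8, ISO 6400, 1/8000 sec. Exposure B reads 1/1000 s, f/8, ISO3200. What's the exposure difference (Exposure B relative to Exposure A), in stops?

2 stops brighter

Aperture: unchanged.
Shutter speed: 1/8000 → 1/4000 → 1/2000 → 1/1000 — 3 stops slower (brighter).
ISO: 6400 → 3200 — 1 stop lower (darker).
Net: +3 −1 = +2 stops.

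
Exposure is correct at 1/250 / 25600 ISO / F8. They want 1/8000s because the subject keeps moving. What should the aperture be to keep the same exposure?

Shutter speed: 1/250 → 1/500 → 1/1000 → 1/2000 → 1/4000 → 1/8000 — 5 stops faster (darker).
Need 5 stops brighter from the aperture: f/8 → f/5.6 → f/4 → f/2.8 → f/2 → f/1.4.

f/1.4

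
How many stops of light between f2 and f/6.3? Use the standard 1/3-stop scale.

3 1/3 stops

f/2 → f/2.2 → f/2.5 → f/2.8 → f/3.2 → f/3.5 → f/4 → f/4.5 → f/5 → f/5.6 → f/6.3 — count the steps: 10 third-stops = 3 1/3 stops.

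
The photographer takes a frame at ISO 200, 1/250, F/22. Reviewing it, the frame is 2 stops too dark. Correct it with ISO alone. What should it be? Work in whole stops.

Underexposed by 2 stops → need 2 stops brighter.
ISO: 200 → 400 → 800.

ISO 800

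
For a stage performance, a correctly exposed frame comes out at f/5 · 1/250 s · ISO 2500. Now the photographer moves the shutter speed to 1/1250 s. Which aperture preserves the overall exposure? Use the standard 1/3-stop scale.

Shutter speed: 1/250 → 1/320 → 1/400 → 1/500 → 1/640 → 1/800 → 1/1000 → 1/1250 — 2 1/3 stops shorter (darker).
Need 2 1/3 stops brighter from the aperture: f/5 → f/4.5 → f/4 → f/3.5 → f/3.2 → f/2.8 → f/2.5 → f/2.2.

f/2.2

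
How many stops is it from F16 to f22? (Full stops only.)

1 stop

f/16 → f/22 — count the steps: 1 stop.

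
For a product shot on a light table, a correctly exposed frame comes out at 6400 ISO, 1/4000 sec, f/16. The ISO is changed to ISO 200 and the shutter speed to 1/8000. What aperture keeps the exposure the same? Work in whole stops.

f/2

ISO: 6400 → 3200 → 1600 → 800 → 400 → 200 — 5 stops dropped (darker).
Shutter speed: 1/4000 → 1/8000 — 1 stop shorter (darker).
Net change so far: 6 stops darker. Offset with the aperture: f/16 → f/11 → f/8 → f/5.6 → f/4 → f/2.8 → f/2.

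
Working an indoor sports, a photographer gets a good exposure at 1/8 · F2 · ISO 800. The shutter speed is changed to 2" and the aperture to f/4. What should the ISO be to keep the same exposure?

ISO 200

Shutter speed: 1/8 → 1/4 → 1/2 → 1 → 2 — 4 stops longer (brighter).
Aperture: f/2 → f/2.8 → f/4 — 2 stops stopped down (darker).
Net change so far: 2 stops brighter. Offset with the ISO: 800 → 400 → 200.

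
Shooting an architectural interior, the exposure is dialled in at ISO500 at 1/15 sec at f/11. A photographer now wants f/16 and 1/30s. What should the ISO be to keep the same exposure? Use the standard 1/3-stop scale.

ISO 2000

Aperture: f/11 → f/13 → f/14 → f/16 — 1 stop narrower (darker).
Shutter speed: 1/15 → 1/20 → 1/25 → 1/30 — 1 stop faster (darker).
Net change so far: 2 stops darker. Offset with the ISO: 500 → 640 → 800 → 1000 → 1250 → 1600 → 2000.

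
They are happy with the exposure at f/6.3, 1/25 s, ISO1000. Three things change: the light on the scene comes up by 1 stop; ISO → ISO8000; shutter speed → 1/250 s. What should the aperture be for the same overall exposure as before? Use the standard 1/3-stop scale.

Scene light: 1 stop brighter.
ISO: 1000 → 1250 → 1600 → 2000 → 2500 → 3200 → 4000 → 5000 → 6400 → 8000 — 3 stops raised (brighter).
Shutter speed: 1/25 → 1/30 → 1/40 → 1/50 → 1/60 → 1/80 → 1/100 → 1/125 → 1/160 → 1/200 → 1/250 — 3 1/3 stops shorter (darker).
Net so far: 2/3 stop brighter. Aperture: f/6.3 → f/7.1 → f/8.

f/8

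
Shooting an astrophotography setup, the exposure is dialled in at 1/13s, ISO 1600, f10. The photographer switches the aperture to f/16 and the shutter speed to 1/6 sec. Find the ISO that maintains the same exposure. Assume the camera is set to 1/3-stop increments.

ISO 2000

Aperture: f/10 → f/11 → f/13 → f/14 → f/16 — 1 1/3 stops narrower (darker).
Shutter speed: 1/13 → 1/10 → 1/8 → 1/6 — 1 stop slower (brighter).
Net change so far: 1/3 stop darker. Offset with the ISO: 1600 → 2000.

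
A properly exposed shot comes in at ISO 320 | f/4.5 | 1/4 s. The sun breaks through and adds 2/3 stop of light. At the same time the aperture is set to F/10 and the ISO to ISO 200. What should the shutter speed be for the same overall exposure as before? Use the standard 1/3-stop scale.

1.3 s

Scene light: 2/3 stop brighter.
Aperture: f/4.5 → f/5 → f/5.6 → f/6.3 → f/7.1 → f/8 → f/9 → f/10 — 2 1/3 stops narrower (darker).
ISO: 320 → 250 → 200 — 2/3 stop lower (darker).
Net so far: 2 1/3 stops darker. Shutter speed: 1/4 → 0.3 → 0.4 → 0.5 → 0.6 → 0.8 → 1 → 1.3.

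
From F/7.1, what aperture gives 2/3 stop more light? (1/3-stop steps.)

f/5.6

Aperture: f/7.1 → f/6.3 → f/5.6 — 2/3 stop opened up (brighter).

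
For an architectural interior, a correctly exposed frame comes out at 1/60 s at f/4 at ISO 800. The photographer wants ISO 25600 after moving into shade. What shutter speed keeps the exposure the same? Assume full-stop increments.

ISO: 800 → 1600 → 3200 → 6400 → 12800 → 25600 — 5 stops raised (brighter).
Need 5 stops darker from the shutter speed: 1/60 → 1/125 → 1/250 → 1/500 → 1/1000 → 1/2000.

1/2000s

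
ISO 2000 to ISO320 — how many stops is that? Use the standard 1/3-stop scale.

2 2/3 stops

2000 → 1600 → 1250 → 1000 → 800 → 640 → 500 → 400 → 320 — count the steps: 8 third-stops = 2 2/3 stops.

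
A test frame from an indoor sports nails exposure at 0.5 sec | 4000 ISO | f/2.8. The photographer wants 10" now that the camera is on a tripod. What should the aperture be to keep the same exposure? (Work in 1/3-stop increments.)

Shutter speed: 0.5 → 0.6 → 0.8 → 1 → 1.3 → 1.6 → 2 → 2.5 → 3.2 → 4 → 5 → 6 → 8 → 10 — 4 1/3 stops slower (brighter).
Need 4 1/3 stops darker from the aperture: f/2.8 → f/3.2 → f/3.5 → f/4 → f/4.5 → f/5 → f/5.6 → f/6.3 → f/7.1 → f/8 → f/9 → f/10 → f/11 → f/13.

f/13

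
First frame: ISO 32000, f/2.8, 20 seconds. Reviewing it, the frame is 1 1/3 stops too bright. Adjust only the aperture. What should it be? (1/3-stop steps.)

f/4.5

Overexposed by 1 1/3 stops → need 1 1/3 stops darker.
Aperture: f/2.8 → f/3.2 → f/3.5 → f/4 → f/4.5.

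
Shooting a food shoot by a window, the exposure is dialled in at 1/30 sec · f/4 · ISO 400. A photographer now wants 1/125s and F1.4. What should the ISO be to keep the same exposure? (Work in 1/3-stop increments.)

Shutter speed: 1/30 → 1/40 → 1/50 → 1/60 → 1/80 → 1/100 → 1/125 — 2 stops shorter (darker).
Aperture: f/4 → f/3.5 → f/3.2 → f/2.8 → f/2.5 → f/2.2 → f/2 → f/1.8 → f/1.6 → f/1.4 — 3 stops opened up (brighter).
Net change so far: 1 stop brighter. Offset with the ISO: 400 → 320 → 250 → 200.

ISO 200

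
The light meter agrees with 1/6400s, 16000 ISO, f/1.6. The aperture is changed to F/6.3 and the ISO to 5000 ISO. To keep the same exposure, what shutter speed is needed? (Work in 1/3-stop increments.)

Aperture: f/1.6 → f/1.8 → f/2 → f/2.2 → f/2.5 → f/2.8 → f/3.2 → f/3.5 → f/4 → f/4.5 → f/5 → f/5.6 → f/6.3 — 4 stops narrower (darker).
ISO: 16000 → 12800 → 10000 → 8000 → 6400 → 5000 — 1 2/3 stops lower (darker).
Net change so far: 5 2/3 stops darker. Offset with the shutter speed: 1/6400 → 1/5000 → 1/4000 → 1/3200 → 1/2500 → 1/2000 → 1/1600 → 1/1250 → 1/1000 → 1/800 → 1/640 → 1/500 → 1/400 → 1/320 → 1/250 → 1/200 → 1/160 → 1/125.

1/125s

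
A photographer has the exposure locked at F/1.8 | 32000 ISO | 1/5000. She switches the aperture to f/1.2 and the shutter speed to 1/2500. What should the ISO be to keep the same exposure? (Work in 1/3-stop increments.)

Aperture: f/1.8 → f/1.6 → f/1.4 → f/1.2 — 1 stop larger aperture (brighter).
Shutter speed: 1/5000 → 1/4000 → 1/3200 → 1/2500 — 1 stop longer (brighter).
Net change so far: 2 stops brighter. Offset with the ISO: 32000 → 25600 → 20000 → 16000 → 12800 → 10000 → 8000.

ISO 8000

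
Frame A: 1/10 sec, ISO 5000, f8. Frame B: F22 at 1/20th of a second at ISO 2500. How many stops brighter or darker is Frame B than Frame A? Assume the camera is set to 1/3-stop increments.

5 stops darker

Aperture: f/8 → f/9 → f/10 → f/11 → f/13 → f/14 → f/16 → f/18 → f/20 → f/22 — 3 stops narrower (darker).
Shutter speed: 1/10 → 1/13 → 1/15 → 1/20 — 1 stop shorter (darker).
ISO: 5000 → 4000 → 3200 → 2500 — 1 stop dropped (darker).
Net: −3 −1 −1 = −5 stops.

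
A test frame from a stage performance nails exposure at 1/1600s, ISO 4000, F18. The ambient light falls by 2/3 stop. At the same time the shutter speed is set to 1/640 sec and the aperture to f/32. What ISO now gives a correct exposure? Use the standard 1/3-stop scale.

ISO 8000

Scene light: 2/3 stop darker.
Shutter speed: 1/1600 → 1/1250 → 1/1000 → 1/800 → 1/640 — 1 1/3 stops longer (brighter).
Aperture: f/18 → f/20 → f/22 → f/25 → f/29 → f/32 — 1 2/3 stops narrower (darker).
Net so far: 1 stop darker. ISO: 4000 → 5000 → 6400 → 8000.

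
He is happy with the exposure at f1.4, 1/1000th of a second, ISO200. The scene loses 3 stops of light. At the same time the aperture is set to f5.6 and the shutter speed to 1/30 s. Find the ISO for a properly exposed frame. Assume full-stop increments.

ISO 800

Scene light: 3 stops darker.
Aperture: f/1.4 → f/2 → f/2.8 → f/4 → f/5.6 — 4 stops smaller aperture (darker).
Shutter speed: 1/1000 → 1/500 → 1/250 → 1/125 → 1/60 → 1/30 — 5 stops slower (brighter).
Net so far: 2 stops darker. ISO: 200 → 400 → 800.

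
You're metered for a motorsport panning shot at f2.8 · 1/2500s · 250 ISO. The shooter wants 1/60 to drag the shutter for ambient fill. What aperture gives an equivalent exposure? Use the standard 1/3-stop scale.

Shutter speed: 1/2500 → 1/2000 → 1/1600 → 1/1250 → 1/1000 → 1/800 → 1/640 → 1/500 → 1/400 → 1/320 → 1/250 → 1/200 → 1/160 → 1/125 → 1/100 → 1/80 → 1/60 — 5 1/3 stops slower (brighter).
Need 5 1/3 stops darker from the aperture: f/2.8 → f/3.2 → f/3.5 → f/4 → f/4.5 → f/5 → f/5.6 → f/6.3 → f/7.1 → f/8 → f/9 → f/10 → f/11 → f/13 → f/14 → f/16 → f/18.

f/18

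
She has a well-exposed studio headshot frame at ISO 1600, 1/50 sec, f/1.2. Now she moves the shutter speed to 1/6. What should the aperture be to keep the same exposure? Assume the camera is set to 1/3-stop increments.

Shutter speed: 1/50 → 1/40 → 1/30 → 1/25 → 1/20 → 1/15 → 1/13 → 1/10 → 1/8 → 1/6 — 3 stops slower (brighter).
Need 3 stops darker from the aperture: f/1.2 → f/1.4 → f/1.6 → f/1.8 → f/2 → f/2.2 → f/2.5 → f/2.8 → f/3.2 → f/3.5.

f/3.5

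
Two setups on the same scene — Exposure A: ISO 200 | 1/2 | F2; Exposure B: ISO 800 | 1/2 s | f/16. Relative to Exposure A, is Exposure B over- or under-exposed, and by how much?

4 stops darker

Aperture: f/2 → f/2.8 → f/4 → f/5.6 → f/8 → f/11 → f/16 — 6 stops smaller aperture (darker).
Shutter speed: unchanged.
ISO: 200 → 400 → 800 — 2 stops raised (brighter).
Net: −6 +2 = −4 stops.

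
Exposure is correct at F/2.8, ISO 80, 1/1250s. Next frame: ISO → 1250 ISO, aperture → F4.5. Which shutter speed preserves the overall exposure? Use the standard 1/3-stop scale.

ISO: 80 → 100 → 125 → 160 → 200 → 250 → 320 → 400 → 500 → 640 → 800 → 1000 → 1250 — 4 stops higher (brighter).
Aperture: f/2.8 → f/3.2 → f/3.5 → f/4 → f/4.5 — 1 1/3 stops stopped down (darker).
Net change so far: 2 2/3 stops brighter. Offset with the shutter speed: 1/1250 → 1/1600 → 1/2000 → 1/2500 → 1/3200 → 1/4000 → 1/5000 → 1/6400 → 1/8000.

1/8000s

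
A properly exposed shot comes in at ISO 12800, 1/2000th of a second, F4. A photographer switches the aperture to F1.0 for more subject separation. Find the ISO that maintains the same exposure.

Aperture: f/4 → f/2.8 → f/2 → f/1.4 → f/1.0 — 4 stops wider (brighter).
Need 4 stops darker from the ISO: 12800 → 6400 → 3200 → 1600 → 800.

ISO 800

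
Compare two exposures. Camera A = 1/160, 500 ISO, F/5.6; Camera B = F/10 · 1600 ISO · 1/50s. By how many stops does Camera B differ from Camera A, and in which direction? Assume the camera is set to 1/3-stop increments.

Aperture: f/5.6 → f/6.3 → f/7.1 → f/8 → f/9 → f/10 — 1 2/3 stops narrower (darker).
Shutter speed: 1/160 → 1/125 → 1/100 → 1/80 → 1/60 → 1/50 — 1 2/3 stops longer (brighter).
ISO: 500 → 640 → 800 → 1000 → 1250 → 1600 — 1 2/3 stops higher (brighter).
Net: −1 2/3 +1 2/3 +1 2/3 = +1 2/3 stops.

1 2/3 stops brighter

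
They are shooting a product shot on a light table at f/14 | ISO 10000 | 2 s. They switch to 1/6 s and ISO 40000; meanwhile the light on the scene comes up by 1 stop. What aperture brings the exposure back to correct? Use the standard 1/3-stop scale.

f/11

Scene light: 1 stop brighter.
Shutter speed: 2 → 1.6 → 1.3 → 1 → 0.8 → 0.6 → 0.5 → 0.4 → 0.3 → 1/4 → 1/5 → 1/6 — 3 2/3 stops shorter (darker).
ISO: 10000 → 12800 → 16000 → 20000 → 25600 → 32000 → 40000 — 2 stops raised (brighter).
Net so far: 2/3 stop darker. Aperture: f/14 → f/13 → f/11.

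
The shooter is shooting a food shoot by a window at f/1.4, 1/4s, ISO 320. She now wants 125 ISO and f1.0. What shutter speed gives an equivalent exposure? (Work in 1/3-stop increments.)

0.3 s

ISO: 320 → 250 → 200 → 160 → 125 — 1 1/3 stops dropped (darker).
Aperture: f/1.4 → f/1.2 → f/1.1 → f/1.0 — 1 stop opened up (brighter).
Net change so far: 1/3 stop darker. Offset with the shutter speed: 1/4 → 0.3.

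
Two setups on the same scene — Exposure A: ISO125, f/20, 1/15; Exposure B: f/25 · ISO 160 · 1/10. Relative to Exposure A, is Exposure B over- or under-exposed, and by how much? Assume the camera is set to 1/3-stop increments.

Aperture: f/20 → f/22 → f/25 — 2/3 stop smaller aperture (darker).
Shutter speed: 1/15 → 1/13 → 1/10 — 2/3 stop slower (brighter).
ISO: 125 → 160 — 1/3 stop raised (brighter).
Net: −2/3 +2/3 +1/3 = +1/3 stops.

1/3 stop brighter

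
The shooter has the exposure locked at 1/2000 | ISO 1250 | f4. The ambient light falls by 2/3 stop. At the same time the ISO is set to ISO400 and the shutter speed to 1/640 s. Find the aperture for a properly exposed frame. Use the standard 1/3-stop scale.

Scene light: 2/3 stop darker.
ISO: 1250 → 1000 → 800 → 640 → 500 → 400 — 1 2/3 stops lower (darker).
Shutter speed: 1/2000 → 1/1600 → 1/1250 → 1/1000 → 1/800 → 1/640 — 1 2/3 stops longer (brighter).
Net so far: 2/3 stop darker. Aperture: f/4 → f/3.5 → f/3.2.

f/3.2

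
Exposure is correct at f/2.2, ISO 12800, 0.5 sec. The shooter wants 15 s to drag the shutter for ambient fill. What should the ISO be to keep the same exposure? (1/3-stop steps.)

ISO 400

Shutter speed: 0.5 → 0.6 → 0.8 → 1 → 1.3 → 1.6 → 2 → 2.5 → 3.2 → 4 → 5 → 6 → 8 → 10 → 13 → 15 — 5 stops longer (brighter).
Need 5 stops darker from the ISO: 12800 → 10000 → 8000 → 6400 → 5000 → 4000 → 3200 → 2500 → 2000 → 1600 → 1250 → 1000 → 800 → 640 → 500 → 400.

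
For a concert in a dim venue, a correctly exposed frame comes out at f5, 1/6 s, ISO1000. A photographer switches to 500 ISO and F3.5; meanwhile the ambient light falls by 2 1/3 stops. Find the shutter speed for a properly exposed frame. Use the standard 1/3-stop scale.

Scene light: 2 1/3 stops darker.
ISO: 1000 → 800 → 640 → 500 — 1 stop lower (darker).
Aperture: f/5 → f/4.5 → f/4 → f/3.5 — 1 stop wider (brighter).
Net so far: 2 1/3 stops darker. Shutter speed: 1/6 → 1/5 → 1/4 → 0.3 → 0.4 → 0.5 → 0.6 → 0.8.

0.8 s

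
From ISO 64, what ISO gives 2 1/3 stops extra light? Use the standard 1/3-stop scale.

ISO: 64 → 80 → 100 → 125 → 160 → 200 → 250 → 320 — 2 1/3 stops higher (brighter).

ISO 320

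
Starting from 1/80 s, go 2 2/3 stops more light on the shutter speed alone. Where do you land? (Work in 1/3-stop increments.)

1/13s

Shutter speed: 1/80 → 1/60 → 1/50 → 1/40 → 1/30 → 1/25 → 1/20 → 1/15 → 1/13 — 2 2/3 stops longer (brighter).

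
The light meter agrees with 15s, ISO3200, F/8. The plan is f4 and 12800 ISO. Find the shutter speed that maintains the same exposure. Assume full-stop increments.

1 s

Aperture: f/8 → f/5.6 → f/4 — 2 stops larger aperture (brighter).
ISO: 3200 → 6400 → 12800 — 2 stops higher (brighter).
Net change so far: 4 stops brighter. Offset with the shutter speed: 15 → 8 → 4 → 2 → 1.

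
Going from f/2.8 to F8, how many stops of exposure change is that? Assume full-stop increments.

3 stops

f/2.8 → f/4 → f/5.6 → f/8 — count the steps: 3 stops.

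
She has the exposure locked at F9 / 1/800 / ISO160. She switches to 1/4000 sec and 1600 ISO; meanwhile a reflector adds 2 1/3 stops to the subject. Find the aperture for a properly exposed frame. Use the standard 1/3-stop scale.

Scene light: 2 1/3 stops brighter.
Shutter speed: 1/800 → 1/1000 → 1/1250 → 1/1600 → 1/2000 → 1/2500 → 1/3200 → 1/4000 — 2 1/3 stops faster (darker).
ISO: 160 → 200 → 250 → 320 → 400 → 500 → 640 → 800 → 1000 → 1250 → 1600 — 3 1/3 stops raised (brighter).
Net so far: 3 1/3 stops brighter. Aperture: f/9 → f/10 → f/11 → f/13 → f/14 → f/16 → f/18 → f/20 → f/22 → f/25 → f/29.

f/29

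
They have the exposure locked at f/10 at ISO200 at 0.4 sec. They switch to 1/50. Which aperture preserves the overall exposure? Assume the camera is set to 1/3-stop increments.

f/2.2

Shutter speed: 0.4 → 0.3 → 1/4 → 1/5 → 1/6 → 1/8 → 1/10 → 1/13 → 1/15 → 1/20 → 1/25 → 1/30 → 1/40 → 1/50 — 4 1/3 stops faster (darker).
Need 4 1/3 stops brighter from the aperture: f/10 → f/9 → f/8 → f/7.1 → f/6.3 → f/5.6 → f/5 → f/4.5 → f/4 → f/3.5 → f/3.2 → f/2.8 → f/2.5 → f/2.2.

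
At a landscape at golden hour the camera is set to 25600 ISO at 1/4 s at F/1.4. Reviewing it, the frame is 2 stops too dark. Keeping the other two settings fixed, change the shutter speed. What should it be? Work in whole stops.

1 s

Underexposed by 2 stops → need 2 stops brighter.
Shutter speed: 1/4 → 1/2 → 1.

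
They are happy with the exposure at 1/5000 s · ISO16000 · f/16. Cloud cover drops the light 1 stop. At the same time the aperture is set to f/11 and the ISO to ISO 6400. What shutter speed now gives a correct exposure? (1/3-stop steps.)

1/2000s

Scene light: 1 stop darker.
Aperture: f/16 → f/14 → f/13 → f/11 — 1 stop opened up (brighter).
ISO: 16000 → 12800 → 10000 → 8000 → 6400 — 1 1/3 stops lower (darker).
Net so far: 1 1/3 stops darker. Shutter speed: 1/5000 → 1/4000 → 1/3200 → 1/2500 → 1/2000.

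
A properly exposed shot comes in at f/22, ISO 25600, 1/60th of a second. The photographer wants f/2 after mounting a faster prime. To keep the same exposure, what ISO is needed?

Aperture: f/22 → f/16 → f/11 → f/8 → f/5.6 → f/4 → f/2.8 → f/2 — 7 stops larger aperture (brighter).
Need 7 stops darker from the ISO: 25600 → 12800 → 6400 → 3200 → 1600 → 800 → 400 → 200.

ISO 200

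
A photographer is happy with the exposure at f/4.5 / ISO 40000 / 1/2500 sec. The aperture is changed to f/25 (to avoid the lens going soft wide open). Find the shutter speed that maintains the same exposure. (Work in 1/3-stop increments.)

Aperture: f/4.5 → f/5 → f/5.6 → f/6.3 → f/7.1 → f/8 → f/9 → f/10 → f/11 → f/13 → f/14 → f/16 → f/18 → f/20 → f/22 → f/25 — 5 stops narrower (darker).
Need 5 stops brighter from the shutter speed: 1/2500 → 1/2000 → 1/1600 → 1/1250 → 1/1000 → 1/800 → 1/640 → 1/500 → 1/400 → 1/320 → 1/250 → 1/200 → 1/160 → 1/125 → 1/100 → 1/80.

1/80s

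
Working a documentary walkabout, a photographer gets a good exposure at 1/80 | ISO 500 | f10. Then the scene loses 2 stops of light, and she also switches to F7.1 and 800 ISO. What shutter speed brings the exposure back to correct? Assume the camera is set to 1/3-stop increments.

Scene light: 2 stops darker.
Aperture: f/10 → f/9 → f/8 → f/7.1 — 1 stop wider (brighter).
ISO: 500 → 640 → 800 — 2/3 stop raised (brighter).
Net so far: 1/3 stop darker. Shutter speed: 1/80 → 1/60.

1/60s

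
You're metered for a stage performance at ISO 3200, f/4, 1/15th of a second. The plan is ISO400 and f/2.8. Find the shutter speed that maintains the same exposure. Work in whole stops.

ISO: 3200 → 1600 → 800 → 400 — 3 stops dropped (darker).
Aperture: f/4 → f/2.8 — 1 stop opened up (brighter).
Net change so far: 2 stops darker. Offset with the shutter speed: 1/15 → 1/8 → 1/4.

1/4s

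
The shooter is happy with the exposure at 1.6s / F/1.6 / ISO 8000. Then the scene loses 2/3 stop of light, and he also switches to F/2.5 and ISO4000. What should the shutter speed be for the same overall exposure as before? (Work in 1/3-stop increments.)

13 s

Scene light: 2/3 stop darker.
Aperture: f/1.6 → f/1.8 → f/2 → f/2.2 → f/2.5 — 1 1/3 stops stopped down (darker).
ISO: 8000 → 6400 → 5000 → 4000 — 1 stop dropped (darker).
Net so far: 3 stops darker. Shutter speed: 1.6 → 2 → 2.5 → 3.2 → 4 → 5 → 6 → 8 → 10 → 13.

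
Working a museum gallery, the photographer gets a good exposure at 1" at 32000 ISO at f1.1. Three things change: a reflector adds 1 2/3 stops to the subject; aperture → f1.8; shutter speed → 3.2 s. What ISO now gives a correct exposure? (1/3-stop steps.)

ISO 8000

Scene light: 1 2/3 stops brighter.
Aperture: f/1.1 → f/1.2 → f/1.4 → f/1.6 → f/1.8 — 1 1/3 stops smaller aperture (darker).
Shutter speed: 1 → 1.3 → 1.6 → 2 → 2.5 → 3.2 — 1 2/3 stops longer (brighter).
Net so far: 2 stops brighter. ISO: 32000 → 25600 → 20000 → 16000 → 12800 → 10000 → 8000.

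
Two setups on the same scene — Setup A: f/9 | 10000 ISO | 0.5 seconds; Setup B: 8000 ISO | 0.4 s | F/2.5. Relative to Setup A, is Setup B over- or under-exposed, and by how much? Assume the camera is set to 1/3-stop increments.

Aperture: f/9 → f/8 → f/7.1 → f/6.3 → f/5.6 → f/5 → f/4.5 → f/4 → f/3.5 → f/3.2 → f/2.8 → f/2.5 — 3 2/3 stops larger aperture (brighter).
Shutter speed: 0.5 → 0.4 — 1/3 stop shorter (darker).
ISO: 10000 → 8000 — 1/3 stop lower (darker).
Net: +3 2/3 −1/3 −1/3 = +3 stops.

3 stops brighter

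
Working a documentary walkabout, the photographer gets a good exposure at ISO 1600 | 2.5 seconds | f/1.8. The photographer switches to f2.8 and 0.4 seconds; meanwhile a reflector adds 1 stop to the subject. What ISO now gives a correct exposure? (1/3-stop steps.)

ISO 12800

Scene light: 1 stop brighter.
Aperture: f/1.8 → f/2 → f/2.2 → f/2.5 → f/2.8 — 1 1/3 stops stopped down (darker).
Shutter speed: 2.5 → 2 → 1.6 → 1.3 → 1 → 0.8 → 0.6 → 0.5 → 0.4 — 2 2/3 stops shorter (darker).
Net so far: 3 stops darker. ISO: 1600 → 2000 → 2500 → 3200 → 4000 → 5000 → 6400 → 8000 → 10000 → 12800.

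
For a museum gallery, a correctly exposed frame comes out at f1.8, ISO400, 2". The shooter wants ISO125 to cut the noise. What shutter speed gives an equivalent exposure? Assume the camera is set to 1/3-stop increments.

6 s

ISO: 400 → 320 → 250 → 200 → 160 → 125 — 1 2/3 stops lower (darker).
Need 1 2/3 stops brighter from the shutter speed: 2 → 2.5 → 3.2 → 4 → 5 → 6.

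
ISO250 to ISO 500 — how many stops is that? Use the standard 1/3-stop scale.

1 stop

250 → 320 → 400 → 500 — count the steps: 3 third-stops = 1 stop.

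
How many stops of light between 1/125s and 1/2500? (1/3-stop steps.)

1/125 → 1/160 → 1/200 → 1/250 → 1/320 → 1/400 → 1/500 → 1/640 → 1/800 → 1/1000 → 1/1250 → 1/1600 → 1/2000 → 1/2500 — count the steps: 13 third-stops = 4 1/3 stops.

4 1/3 stops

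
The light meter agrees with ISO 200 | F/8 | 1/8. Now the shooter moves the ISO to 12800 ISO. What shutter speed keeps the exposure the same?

ISO: 200 → 400 → 800 → 1600 → 3200 → 6400 → 12800 — 6 stops raised (brighter).
Need 6 stops darker from the shutter speed: 1/8 → 1/15 → 1/30 → 1/60 → 1/125 → 1/250 → 1/500.

1/500s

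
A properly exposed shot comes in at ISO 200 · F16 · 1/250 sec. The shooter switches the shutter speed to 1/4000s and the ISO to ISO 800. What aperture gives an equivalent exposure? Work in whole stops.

Shutter speed: 1/250 → 1/500 → 1/1000 → 1/2000 → 1/4000 — 4 stops faster (darker).
ISO: 200 → 400 → 800 — 2 stops higher (brighter).
Net change so far: 2 stops darker. Offset with the aperture: f/16 → f/11 → f/8.

f/8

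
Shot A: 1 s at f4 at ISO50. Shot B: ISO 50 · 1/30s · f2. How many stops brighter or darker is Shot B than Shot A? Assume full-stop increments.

Aperture: f/4 → f/2.8 → f/2 — 2 stops wider (brighter).
Shutter speed: 1 → 1/2 → 1/4 → 1/8 → 1/15 → 1/30 — 5 stops shorter (darker).
ISO: unchanged.
Net: +2 −5 = −3 stops.

3 stops darker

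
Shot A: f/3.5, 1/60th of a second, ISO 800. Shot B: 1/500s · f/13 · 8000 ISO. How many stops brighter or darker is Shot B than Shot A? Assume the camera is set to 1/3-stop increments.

3 1/3 stops darker

Aperture: f/3.5 → f/4 → f/4.5 → f/5 → f/5.6 → f/6.3 → f/7.1 → f/8 → f/9 → f/10 → f/11 → f/13 — 3 2/3 stops narrower (darker).
Shutter speed: 1/60 → 1/80 → 1/100 → 1/125 → 1/160 → 1/200 → 1/250 → 1/320 → 1/400 → 1/500 — 3 stops faster (darker).
ISO: 800 → 1000 → 1250 → 1600 → 2000 → 2500 → 3200 → 4000 → 5000 → 6400 → 8000 — 3 1/3 stops higher (brighter).
Net: −3 2/3 −3 +3 1/3 = −3 1/3 stops.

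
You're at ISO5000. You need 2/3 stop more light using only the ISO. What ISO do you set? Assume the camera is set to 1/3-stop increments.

ISO 8000

ISO: 5000 → 6400 → 8000 — 2/3 stop raised (brighter).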